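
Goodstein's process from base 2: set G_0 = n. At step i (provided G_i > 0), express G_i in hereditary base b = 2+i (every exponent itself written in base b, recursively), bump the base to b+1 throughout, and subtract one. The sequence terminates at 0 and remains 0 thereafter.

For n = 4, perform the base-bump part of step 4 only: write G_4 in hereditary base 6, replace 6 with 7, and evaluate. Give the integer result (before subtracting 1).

step 0: 4 = 2^2; sub 3 for 2: 3^3; = 27; G_1 = 27−1 = 26
step 1: 26 = 2·3^2 + 2·3 + 2; sub 4 for 3: 2·4^2 + 2·4 + 2; = 42; G_2 = 42−1 = 41
step 2: 41 = 2·4^2 + 2·4 + 1; sub 5 for 4: 2·5^2 + 2·5 + 1; = 61; G_3 = 61−1 = 60
step 3: 60 = 2·5^2 + 2·5; sub 6 for 5: 2·6^2 + 2·6; = 84; G_4 = 84−1 = 83
step 4: 83 = 2·6^2 + 6 + 5; sub 7 for 6: 2·7^2 + 7 + 5; = 110; G_5 = 110−1 = 109

110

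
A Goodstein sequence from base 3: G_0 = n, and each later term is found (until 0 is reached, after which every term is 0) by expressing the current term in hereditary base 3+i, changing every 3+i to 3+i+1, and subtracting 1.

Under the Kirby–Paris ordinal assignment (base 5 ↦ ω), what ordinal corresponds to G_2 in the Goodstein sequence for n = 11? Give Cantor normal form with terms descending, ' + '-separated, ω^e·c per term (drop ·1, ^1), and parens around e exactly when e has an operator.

ω^2

[0] 11 ≡ 3^2 + 2 (base 3). Lift 4: 18. −1: 17.
[1] 17 ≡ 4^2 + 1 (base 4). Lift 5: 26. −1: 25.
[2] 25 ≡ 5^2 (base 5). Lift 6: 36. −1: 35.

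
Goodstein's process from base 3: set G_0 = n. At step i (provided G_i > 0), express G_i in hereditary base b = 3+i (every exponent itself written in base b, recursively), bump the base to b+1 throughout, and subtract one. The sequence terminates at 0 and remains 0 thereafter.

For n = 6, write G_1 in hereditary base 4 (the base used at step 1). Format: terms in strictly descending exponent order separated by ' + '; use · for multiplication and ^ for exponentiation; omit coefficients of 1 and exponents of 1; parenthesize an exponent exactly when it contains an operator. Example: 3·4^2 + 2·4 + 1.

4 + 3

base 3: 6 = 2·3; at 4: 2·4 = 8; next = 7
base 4: 7 = 4 + 3; at 5: 5 + 3 = 8; next = 7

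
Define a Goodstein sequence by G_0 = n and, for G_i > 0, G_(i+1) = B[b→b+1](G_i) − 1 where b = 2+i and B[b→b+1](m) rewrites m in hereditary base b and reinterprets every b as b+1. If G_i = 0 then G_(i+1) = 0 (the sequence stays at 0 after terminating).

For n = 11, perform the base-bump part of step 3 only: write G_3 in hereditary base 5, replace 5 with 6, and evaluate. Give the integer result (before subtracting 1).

(0) 11|_2 = 2^(2 + 1) + 2 + 1 ↦ 3^(3 + 1) + 3 + 1|_3 = 85 ⇒ 84
(1) 84|_3 = 3^(3 + 1) + 3 ↦ 4^(4 + 1) + 4|_4 = 1028 ⇒ 1027
(2) 1027|_4 = 4^(4 + 1) + 3 ↦ 5^(5 + 1) + 3|_5 = 15628 ⇒ 15627
(3) 15627|_5 = 5^(5 + 1) + 2 ↦ 6^(6 + 1) + 2|_6 = 279938 ⇒ 279937

279938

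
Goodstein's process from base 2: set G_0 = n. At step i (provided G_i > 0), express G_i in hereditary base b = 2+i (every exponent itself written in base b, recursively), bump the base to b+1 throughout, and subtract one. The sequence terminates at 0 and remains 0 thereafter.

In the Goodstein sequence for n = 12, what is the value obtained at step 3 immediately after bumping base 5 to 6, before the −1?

280020

G_0=12  [base 2] 2^(2 + 1) + 2^2  →[2↦3]→  3^(3 + 1) + 3^3 = 108  −1 ⇒ G_1=107
G_1=107  [base 3] 3^(3 + 1) + 2·3^2 + 2·3 + 2  →[3↦4]→  4^(4 + 1) + 2·4^2 + 2·4 + 2 = 1066  −1 ⇒ G_2=1065
G_2=1065  [base 4] 4^(4 + 1) + 2·4^2 + 2·4 + 1  →[4↦5]→  5^(5 + 1) + 2·5^2 + 2·5 + 1 = 15686  −1 ⇒ G_3=15685
G_3=15685  [base 5] 5^(5 + 1) + 2·5^2 + 2·5  →[5↦6]→  6^(6 + 1) + 2·6^2 + 2·6 = 280020  −1 ⇒ G_4=280019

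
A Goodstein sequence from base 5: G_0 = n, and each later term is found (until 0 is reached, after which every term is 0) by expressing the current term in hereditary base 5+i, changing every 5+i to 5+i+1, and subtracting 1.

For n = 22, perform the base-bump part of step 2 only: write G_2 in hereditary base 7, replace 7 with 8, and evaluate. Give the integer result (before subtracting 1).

32

G_0=22  [base 5] 4·5 + 2  →[5↦6]→  4·6 + 2 = 26  −1 ⇒ G_1=25
G_1=25  [base 6] 4·6 + 1  →[6↦7]→  4·7 + 1 = 29  −1 ⇒ G_2=28
G_2=28  [base 7] 4·7  →[7↦8]→  4·8 = 32  −1 ⇒ G_3=31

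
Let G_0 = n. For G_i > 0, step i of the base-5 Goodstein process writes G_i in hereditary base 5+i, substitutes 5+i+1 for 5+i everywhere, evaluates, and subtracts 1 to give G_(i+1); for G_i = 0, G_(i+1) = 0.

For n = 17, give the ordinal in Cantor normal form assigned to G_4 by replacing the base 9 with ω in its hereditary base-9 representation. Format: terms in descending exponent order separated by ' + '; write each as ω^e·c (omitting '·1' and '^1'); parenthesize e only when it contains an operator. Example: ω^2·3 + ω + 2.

ω·2 + 6

17 —HB5→ 3·5 + 2 —bump→ 3·6 + 2 = 20 —(−1)→ 19
19 —HB6→ 3·6 + 1 —bump→ 3·7 + 1 = 22 —(−1)→ 21
21 —HB7→ 3·7 —bump→ 3·8 = 24 —(−1)→ 23
23 —HB8→ 2·8 + 7 —bump→ 2·9 + 7 = 25 —(−1)→ 24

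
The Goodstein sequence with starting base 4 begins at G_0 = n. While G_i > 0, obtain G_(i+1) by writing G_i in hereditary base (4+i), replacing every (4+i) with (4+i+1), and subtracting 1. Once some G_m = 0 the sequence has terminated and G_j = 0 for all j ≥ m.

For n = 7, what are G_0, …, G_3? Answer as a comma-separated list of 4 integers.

7, 7, 7, 7

base 4: 7 = 4 + 3; at 5: 5 + 3 = 8; next = 7
base 5: 7 = 5 + 2; at 6: 6 + 2 = 8; next = 7
base 6: 7 = 6 + 1; at 7: 7 + 1 = 8; next = 7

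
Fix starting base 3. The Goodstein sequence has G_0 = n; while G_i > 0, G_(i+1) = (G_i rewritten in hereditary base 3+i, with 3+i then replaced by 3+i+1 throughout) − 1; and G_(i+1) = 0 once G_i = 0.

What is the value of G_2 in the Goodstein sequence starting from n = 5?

5

(0) 5|_3 = 3 + 2 ↦ 4 + 2|_4 = 6 ⇒ 5
(1) 5|_4 = 4 + 1 ↦ 5 + 1|_5 = 6 ⇒ 5
(2) 5|_5 = 5 ↦ 6|_6 = 6 ⇒ 5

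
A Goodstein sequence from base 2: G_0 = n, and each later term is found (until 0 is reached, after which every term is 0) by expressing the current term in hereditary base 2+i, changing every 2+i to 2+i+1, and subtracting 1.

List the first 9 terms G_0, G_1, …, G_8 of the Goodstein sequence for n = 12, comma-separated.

G_0 = 12. HB_2(12) = 2^(2 + 1) + 2^2. Bump = 108. G_1 = 107.
G_1 = 107. HB_3(107) = 3^(3 + 1) + 2·3^2 + 2·3 + 2. Bump = 1066. G_2 = 1065.
G_2 = 1065. HB_4(1065) = 4^(4 + 1) + 2·4^2 + 2·4 + 1. Bump = 15686. G_3 = 15685.
G_3 = 15685. HB_5(15685) = 5^(5 + 1) + 2·5^2 + 2·5. Bump = 280020. G_4 = 280019.
G_4 = 280019. HB_6(280019) = 6^(6 + 1) + 2·6^2 + 6 + 5. Bump = 5764911. G_5 = 5764910.
G_5 = 5764910. HB_7(5764910) = 7^(7 + 1) + 2·7^2 + 7 + 4. Bump = 134217868. G_6 = 134217867.
G_6 = 134217867. HB_8(134217867) = 8^(8 + 1) + 2·8^2 + 8 + 3. Bump = 3486784575. G_7 = 3486784574.
G_7 = 3486784574. HB_9(3486784574) = 9^(9 + 1) + 2·9^2 + 9 + 2. Bump = 100000000212. G_8 = 100000000211.

12, 107, 1065, 15685, 280019, 5764910, 134217867, 3486784574, 100000000211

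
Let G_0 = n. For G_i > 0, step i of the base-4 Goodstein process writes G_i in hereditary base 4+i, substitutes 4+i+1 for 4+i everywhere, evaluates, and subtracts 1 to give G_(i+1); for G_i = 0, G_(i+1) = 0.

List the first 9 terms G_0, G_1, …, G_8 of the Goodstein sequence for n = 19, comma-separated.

G_0=19  [base 4] 4^2 + 3  →[4↦5]→  5^2 + 3 = 28  −1 ⇒ G_1=27
G_1=27  [base 5] 5^2 + 2  →[5↦6]→  6^2 + 2 = 38  −1 ⇒ G_2=37
G_2=37  [base 6] 6^2 + 1  →[6↦7]→  7^2 + 1 = 50  −1 ⇒ G_3=49
G_3=49  [base 7] 7^2  →[7↦8]→  8^2 = 64  −1 ⇒ G_4=63
G_4=63  [base 8] 7·8 + 7  →[8↦9]→  7·9 + 7 = 70  −1 ⇒ G_5=69
G_5=69  [base 9] 7·9 + 6  →[9↦10]→  7·10 + 6 = 76  −1 ⇒ G_6=75
G_6=75  [base 10] 7·10 + 5  →[10↦11]→  7·11 + 5 = 82  −1 ⇒ G_7=81
G_7=81  [base 11] 7·11 + 4  →[11↦12]→  7·12 + 4 = 88  −1 ⇒ G_8=87

19, 27, 37, 49, 63, 69, 75, 81, 87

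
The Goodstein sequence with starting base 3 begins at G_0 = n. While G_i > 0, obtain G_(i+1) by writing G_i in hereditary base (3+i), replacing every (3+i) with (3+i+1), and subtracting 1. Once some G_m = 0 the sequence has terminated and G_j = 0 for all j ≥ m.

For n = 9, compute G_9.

27

G_0=9  [base 3] 3^2  →[3↦4]→  4^2 = 16  −1 ⇒ G_1=15
G_1=15  [base 4] 3·4 + 3  →[4↦5]→  3·5 + 3 = 18  −1 ⇒ G_2=17
G_2=17  [base 5] 3·5 + 2  →[5↦6]→  3·6 + 2 = 20  −1 ⇒ G_3=19
G_3=19  [base 6] 3·6 + 1  →[6↦7]→  3·7 + 1 = 22  −1 ⇒ G_4=21
G_4=21  [base 7] 3·7  →[7↦8]→  3·8 = 24  −1 ⇒ G_5=23
G_5=23  [base 8] 2·8 + 7  →[8↦9]→  2·9 + 7 = 25  −1 ⇒ G_6=24
G_6=24  [base 9] 2·9 + 6  →[9↦10]→  2·10 + 6 = 26  −1 ⇒ G_7=25
G_7=25  [base 10] 2·10 + 5  →[10↦11]→  2·11 + 5 = 27  −1 ⇒ G_8=26
G_8=26  [base 11] 2·11 + 4  →[11↦12]→  2·12 + 4 = 28  −1 ⇒ G_9=27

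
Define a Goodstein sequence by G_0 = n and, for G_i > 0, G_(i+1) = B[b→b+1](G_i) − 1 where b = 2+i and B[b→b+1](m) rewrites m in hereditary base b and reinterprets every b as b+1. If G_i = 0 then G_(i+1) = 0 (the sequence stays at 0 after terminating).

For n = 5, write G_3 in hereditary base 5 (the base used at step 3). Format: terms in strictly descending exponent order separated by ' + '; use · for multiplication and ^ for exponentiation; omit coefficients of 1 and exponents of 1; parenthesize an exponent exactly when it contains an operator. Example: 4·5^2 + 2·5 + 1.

3·5^3 + 3·5^2 + 3·5 + 2

[0] 5 ≡ 2^2 + 1 (base 2). Lift 3: 28. −1: 27.
[1] 27 ≡ 3^3 (base 3). Lift 4: 256. −1: 255.
[2] 255 ≡ 3·4^3 + 3·4^2 + 3·4 + 3 (base 4). Lift 5: 468. −1: 467.
[3] 467 ≡ 3·5^3 + 3·5^2 + 3·5 + 2 (base 5). Lift 6: 776. −1: 775.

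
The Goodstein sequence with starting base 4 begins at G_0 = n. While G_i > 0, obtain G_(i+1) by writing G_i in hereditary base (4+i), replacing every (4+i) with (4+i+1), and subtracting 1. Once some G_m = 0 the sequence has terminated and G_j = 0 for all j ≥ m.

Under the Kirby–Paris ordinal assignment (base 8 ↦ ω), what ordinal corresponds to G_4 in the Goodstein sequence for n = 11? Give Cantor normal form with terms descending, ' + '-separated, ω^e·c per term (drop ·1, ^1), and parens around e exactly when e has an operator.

ω + 7

(0) 11|_4 = 2·4 + 3 ↦ 2·5 + 3|_5 = 13 ⇒ 12
(1) 12|_5 = 2·5 + 2 ↦ 2·6 + 2|_6 = 14 ⇒ 13
(2) 13|_6 = 2·6 + 1 ↦ 2·7 + 1|_7 = 15 ⇒ 14
(3) 14|_7 = 2·7 ↦ 2·8|_8 = 16 ⇒ 15
(4) 15|_8 = 8 + 7 ↦ 9 + 7|_9 = 16 ⇒ 15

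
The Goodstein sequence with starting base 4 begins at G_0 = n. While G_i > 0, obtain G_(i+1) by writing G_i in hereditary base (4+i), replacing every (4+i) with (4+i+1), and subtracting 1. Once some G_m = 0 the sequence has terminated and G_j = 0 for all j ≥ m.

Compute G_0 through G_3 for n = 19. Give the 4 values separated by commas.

(0) 19|_4 = 4^2 + 3 ↦ 5^2 + 3|_5 = 28 ⇒ 27
(1) 27|_5 = 5^2 + 2 ↦ 6^2 + 2|_6 = 38 ⇒ 37
(2) 37|_6 = 6^2 + 1 ↦ 7^2 + 1|_7 = 50 ⇒ 49

19, 27, 37, 49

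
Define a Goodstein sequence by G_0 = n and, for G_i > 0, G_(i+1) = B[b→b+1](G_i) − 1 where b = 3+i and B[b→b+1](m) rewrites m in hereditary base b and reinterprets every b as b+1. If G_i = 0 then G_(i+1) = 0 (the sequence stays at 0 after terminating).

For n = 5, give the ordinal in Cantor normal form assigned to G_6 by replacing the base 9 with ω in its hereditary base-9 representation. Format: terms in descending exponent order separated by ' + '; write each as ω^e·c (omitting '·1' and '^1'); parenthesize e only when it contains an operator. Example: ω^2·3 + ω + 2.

[0] 5 ≡ 3 + 2 (base 3). Lift 4: 6. −1: 5.
[1] 5 ≡ 4 + 1 (base 4). Lift 5: 6. −1: 5.
[2] 5 ≡ 5 (base 5). Lift 6: 6. −1: 5.
[3] 5 ≡ 5 (base 6). Lift 7: 5. −1: 4.
[4] 4 ≡ 4 (base 7). Lift 8: 4. −1: 3.
[5] 3 ≡ 3 (base 8). Lift 9: 3. −1: 2.
[6] 2 ≡ 2 (base 9). Lift 10: 2. −1: 1.

2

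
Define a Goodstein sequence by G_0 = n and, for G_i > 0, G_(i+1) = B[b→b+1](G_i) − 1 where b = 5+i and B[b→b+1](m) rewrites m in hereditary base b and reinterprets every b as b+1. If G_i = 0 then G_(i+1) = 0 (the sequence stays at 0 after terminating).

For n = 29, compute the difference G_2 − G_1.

i=0: 29 = 5^2 + 4 (b=5); 5→6: 6^2 + 4 = 40; 40−1 = 39
i=1: 39 = 6^2 + 3 (b=6); 6→7: 7^2 + 3 = 52; 52−1 = 51

12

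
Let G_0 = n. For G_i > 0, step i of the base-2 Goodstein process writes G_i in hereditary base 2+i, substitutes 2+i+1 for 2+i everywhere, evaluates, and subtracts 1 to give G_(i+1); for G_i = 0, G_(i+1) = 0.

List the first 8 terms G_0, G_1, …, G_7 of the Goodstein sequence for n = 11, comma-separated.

11 —HB2→ 2^(2 + 1) + 2 + 1 —bump→ 3^(3 + 1) + 3 + 1 = 85 —(−1)→ 84
84 —HB3→ 3^(3 + 1) + 3 —bump→ 4^(4 + 1) + 4 = 1028 —(−1)→ 1027
1027 —HB4→ 4^(4 + 1) + 3 —bump→ 5^(5 + 1) + 3 = 15628 —(−1)→ 15627
15627 —HB5→ 5^(5 + 1) + 2 —bump→ 6^(6 + 1) + 2 = 279938 —(−1)→ 279937
279937 —HB6→ 6^(6 + 1) + 1 —bump→ 7^(7 + 1) + 1 = 5764802 —(−1)→ 5764801
5764801 —HB7→ 7^(7 + 1) —bump→ 8^(8 + 1) = 134217728 —(−1)→ 134217727
134217727 —HB8→ 7·8^8 + 7·8^7 + 7·8^6 + 7·8^5 + 7·8^4 + 7·8^3 + 7·8^2 + 7·8 + 7 —bump→ 7·9^9 + 7·9^7 + 7·9^6 + 7·9^5 + 7·9^4 + 7·9^3 + 7·9^2 + 7·9 + 7 = 2749609303 —(−1)→ 2749609302

11, 84, 1027, 15627, 279937, 5764801, 134217727, 2749609302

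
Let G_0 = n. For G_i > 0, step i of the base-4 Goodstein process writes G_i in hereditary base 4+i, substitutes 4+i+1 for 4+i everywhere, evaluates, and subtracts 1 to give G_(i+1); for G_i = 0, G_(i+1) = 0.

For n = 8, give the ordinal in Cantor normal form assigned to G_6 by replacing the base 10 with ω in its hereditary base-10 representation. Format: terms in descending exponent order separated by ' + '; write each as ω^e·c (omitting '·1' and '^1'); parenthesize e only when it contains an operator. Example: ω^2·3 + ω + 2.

9

i=0: 8 = 2·4 (b=4); 4→5: 2·5 = 10; 10−1 = 9
i=1: 9 = 5 + 4 (b=5); 5→6: 6 + 4 = 10; 10−1 = 9
i=2: 9 = 6 + 3 (b=6); 6→7: 7 + 3 = 10; 10−1 = 9
i=3: 9 = 7 + 2 (b=7); 7→8: 8 + 2 = 10; 10−1 = 9
i=4: 9 = 8 + 1 (b=8); 8→9: 9 + 1 = 10; 10−1 = 9
i=5: 9 = 9 (b=9); 9→10: 10 = 10; 10−1 = 9
i=6: 9 = 9 (b=10); 10→11: 9 = 9; 9−1 = 8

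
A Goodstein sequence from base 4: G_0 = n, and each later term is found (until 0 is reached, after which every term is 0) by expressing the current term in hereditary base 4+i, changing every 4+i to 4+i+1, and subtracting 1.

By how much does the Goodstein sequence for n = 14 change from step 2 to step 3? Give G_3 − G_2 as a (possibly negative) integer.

G_0=14  [base 4] 3·4 + 2  →[4↦5]→  3·5 + 2 = 17  −1 ⇒ G_1=16
G_1=16  [base 5] 3·5 + 1  →[5↦6]→  3·6 + 1 = 19  −1 ⇒ G_2=18
G_2=18  [base 6] 3·6  →[6↦7]→  3·7 = 21  −1 ⇒ G_3=20

2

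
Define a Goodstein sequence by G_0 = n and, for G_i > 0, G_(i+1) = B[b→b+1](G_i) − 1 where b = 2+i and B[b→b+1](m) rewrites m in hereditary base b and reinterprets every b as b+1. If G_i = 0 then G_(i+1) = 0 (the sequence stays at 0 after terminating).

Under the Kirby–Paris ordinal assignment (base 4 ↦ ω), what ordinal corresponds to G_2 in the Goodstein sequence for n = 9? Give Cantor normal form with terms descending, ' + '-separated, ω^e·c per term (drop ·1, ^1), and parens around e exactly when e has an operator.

ω^ω·3 + ω^3·3 + ω^2·3 + ω·3 + 3

base 2: 9 = 2^(2 + 1) + 1; at 3: 3^(3 + 1) + 1 = 82; next = 81
base 3: 81 = 3^(3 + 1); at 4: 4^(4 + 1) = 1024; next = 1023
base 4: 1023 = 3·4^4 + 3·4^3 + 3·4^2 + 3·4 + 3; at 5: 3·5^5 + 3·5^3 + 3·5^2 + 3·5 + 3 = 9843; next = 9842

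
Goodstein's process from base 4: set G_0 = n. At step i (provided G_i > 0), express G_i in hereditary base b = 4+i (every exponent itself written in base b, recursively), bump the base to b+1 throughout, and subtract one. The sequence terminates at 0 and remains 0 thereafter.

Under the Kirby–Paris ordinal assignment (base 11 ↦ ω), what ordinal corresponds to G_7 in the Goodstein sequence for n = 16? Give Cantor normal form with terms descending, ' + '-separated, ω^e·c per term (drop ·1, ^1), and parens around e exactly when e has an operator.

ω·3 + 8

G_0 = 16. HB_4(16) = 4^2. Bump = 25. G_1 = 24.
G_1 = 24. HB_5(24) = 4·5 + 4. Bump = 28. G_2 = 27.
G_2 = 27. HB_6(27) = 4·6 + 3. Bump = 31. G_3 = 30.
G_3 = 30. HB_7(30) = 4·7 + 2. Bump = 34. G_4 = 33.
G_4 = 33. HB_8(33) = 4·8 + 1. Bump = 37. G_5 = 36.
G_5 = 36. HB_9(36) = 4·9. Bump = 40. G_6 = 39.
G_6 = 39. HB_10(39) = 3·10 + 9. Bump = 42. G_7 = 41.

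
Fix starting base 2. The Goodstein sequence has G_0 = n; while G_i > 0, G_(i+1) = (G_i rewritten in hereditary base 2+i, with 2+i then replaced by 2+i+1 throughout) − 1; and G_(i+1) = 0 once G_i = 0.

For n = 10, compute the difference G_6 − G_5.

79857569

base 2: 10 = 2^(2 + 1) + 2; at 3: 3^(3 + 1) + 3 = 84; next = 83
base 3: 83 = 3^(3 + 1) + 2; at 4: 4^(4 + 1) + 2 = 1026; next = 1025
base 4: 1025 = 4^(4 + 1) + 1; at 5: 5^(5 + 1) + 1 = 15626; next = 15625
base 5: 15625 = 5^(5 + 1); at 6: 6^(6 + 1) = 279936; next = 279935
base 6: 279935 = 5·6^6 + 5·6^5 + 5·6^4 + 5·6^3 + 5·6^2 + 5·6 + 5; at 7: 5·7^7 + 5·7^5 + 5·7^4 + 5·7^3 + 5·7^2 + 5·7 + 5 = 4215755; next = 4215754
base 7: 4215754 = 5·7^7 + 5·7^5 + 5·7^4 + 5·7^3 + 5·7^2 + 5·7 + 4; at 8: 5·8^8 + 5·8^5 + 5·8^4 + 5·8^3 + 5·8^2 + 5·8 + 4 = 84073324; next = 84073323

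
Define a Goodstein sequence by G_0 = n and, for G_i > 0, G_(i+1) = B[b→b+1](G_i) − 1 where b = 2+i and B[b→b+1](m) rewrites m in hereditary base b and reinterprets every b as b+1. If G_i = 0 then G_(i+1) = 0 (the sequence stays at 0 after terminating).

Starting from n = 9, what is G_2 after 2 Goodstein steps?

1023

i=0: 9 = 2^(2 + 1) + 1 (b=2); 2→3: 3^(3 + 1) + 1 = 82; 82−1 = 81
i=1: 81 = 3^(3 + 1) (b=3); 3→4: 4^(4 + 1) = 1024; 1024−1 = 1023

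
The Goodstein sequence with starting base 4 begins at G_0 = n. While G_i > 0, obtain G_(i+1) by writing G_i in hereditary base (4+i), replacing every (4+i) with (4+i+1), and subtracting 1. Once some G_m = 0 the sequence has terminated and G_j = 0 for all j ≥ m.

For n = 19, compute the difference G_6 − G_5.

6

step 0: 19 = 4^2 + 3; sub 5 for 4: 5^2 + 3; = 28; G_1 = 28−1 = 27
step 1: 27 = 5^2 + 2; sub 6 for 5: 6^2 + 2; = 38; G_2 = 38−1 = 37
step 2: 37 = 6^2 + 1; sub 7 for 6: 7^2 + 1; = 50; G_3 = 50−1 = 49
step 3: 49 = 7^2; sub 8 for 7: 8^2; = 64; G_4 = 64−1 = 63
step 4: 63 = 7·8 + 7; sub 9 for 8: 7·9 + 7; = 70; G_5 = 70−1 = 69
step 5: 69 = 7·9 + 6; sub 10 for 9: 7·10 + 6; = 76; G_6 = 76−1 = 75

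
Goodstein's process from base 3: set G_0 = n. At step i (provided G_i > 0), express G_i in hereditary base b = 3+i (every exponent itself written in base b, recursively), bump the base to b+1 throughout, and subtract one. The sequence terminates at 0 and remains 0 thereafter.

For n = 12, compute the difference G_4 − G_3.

12

(0) 12|_3 = 3^2 + 3 ↦ 4^2 + 4|_4 = 20 ⇒ 19
(1) 19|_4 = 4^2 + 3 ↦ 5^2 + 3|_5 = 28 ⇒ 27
(2) 27|_5 = 5^2 + 2 ↦ 6^2 + 2|_6 = 38 ⇒ 37
(3) 37|_6 = 6^2 + 1 ↦ 7^2 + 1|_7 = 50 ⇒ 49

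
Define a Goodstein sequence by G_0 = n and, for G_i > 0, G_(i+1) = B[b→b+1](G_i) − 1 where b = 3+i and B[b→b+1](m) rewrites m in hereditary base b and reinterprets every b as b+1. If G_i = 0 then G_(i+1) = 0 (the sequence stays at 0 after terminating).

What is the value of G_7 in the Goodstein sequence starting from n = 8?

11

8 —HB3→ 2·3 + 2 —bump→ 2·4 + 2 = 10 —(−1)→ 9
9 —HB4→ 2·4 + 1 —bump→ 2·5 + 1 = 11 —(−1)→ 10
10 —HB5→ 2·5 —bump→ 2·6 = 12 —(−1)→ 11
11 —HB6→ 6 + 5 —bump→ 7 + 5 = 12 —(−1)→ 11
11 —HB7→ 7 + 4 —bump→ 8 + 4 = 12 —(−1)→ 11
11 —HB8→ 8 + 3 —bump→ 9 + 3 = 12 —(−1)→ 11
11 —HB9→ 9 + 2 —bump→ 10 + 2 = 12 —(−1)→ 11
11 —HB10→ 10 + 1 —bump→ 11 + 1 = 12 —(−1)→ 11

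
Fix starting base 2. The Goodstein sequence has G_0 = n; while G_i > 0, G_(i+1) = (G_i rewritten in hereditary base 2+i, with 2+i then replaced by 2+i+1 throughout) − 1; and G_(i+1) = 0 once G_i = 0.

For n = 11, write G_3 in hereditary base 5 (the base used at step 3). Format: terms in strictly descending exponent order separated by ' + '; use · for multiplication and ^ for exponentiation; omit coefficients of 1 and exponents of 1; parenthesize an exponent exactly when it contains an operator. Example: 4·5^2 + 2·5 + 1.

G_0=11  [base 2] 2^(2 + 1) + 2 + 1  →[2↦3]→  3^(3 + 1) + 3 + 1 = 85  −1 ⇒ G_1=84
G_1=84  [base 3] 3^(3 + 1) + 3  →[3↦4]→  4^(4 + 1) + 4 = 1028  −1 ⇒ G_2=1027
G_2=1027  [base 4] 4^(4 + 1) + 3  →[4↦5]→  5^(5 + 1) + 3 = 15628  −1 ⇒ G_3=15627
G_3=15627  [base 5] 5^(5 + 1) + 2  →[5↦6]→  6^(6 + 1) + 2 = 279938  −1 ⇒ G_4=279937

5^(5 + 1) + 2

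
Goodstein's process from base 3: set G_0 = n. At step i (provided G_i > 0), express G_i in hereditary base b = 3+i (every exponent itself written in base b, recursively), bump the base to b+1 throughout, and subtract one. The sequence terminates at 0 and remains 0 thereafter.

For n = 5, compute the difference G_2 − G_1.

0

step 0: 5 = 3 + 2; sub 4 for 3: 4 + 2; = 6; G_1 = 6−1 = 5
step 1: 5 = 4 + 1; sub 5 for 4: 5 + 1; = 6; G_2 = 6−1 = 5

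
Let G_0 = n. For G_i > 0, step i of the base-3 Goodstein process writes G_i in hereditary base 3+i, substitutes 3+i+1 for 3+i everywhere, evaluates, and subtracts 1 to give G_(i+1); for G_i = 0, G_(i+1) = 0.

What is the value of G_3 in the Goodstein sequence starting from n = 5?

G_0 = 5. HB_3(5) = 3 + 2. Bump = 6. G_1 = 5.
G_1 = 5. HB_4(5) = 4 + 1. Bump = 6. G_2 = 5.
G_2 = 5. HB_5(5) = 5. Bump = 6. G_3 = 5.
G_3 = 5. HB_6(5) = 5. Bump = 5. G_4 = 4.

5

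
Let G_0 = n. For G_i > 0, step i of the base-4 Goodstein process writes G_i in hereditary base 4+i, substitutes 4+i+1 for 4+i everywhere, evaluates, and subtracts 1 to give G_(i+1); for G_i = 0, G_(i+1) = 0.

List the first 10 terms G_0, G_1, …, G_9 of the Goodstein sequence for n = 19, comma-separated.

i=0: 19 = 4^2 + 3 (b=4); 4→5: 5^2 + 3 = 28; 28−1 = 27
i=1: 27 = 5^2 + 2 (b=5); 5→6: 6^2 + 2 = 38; 38−1 = 37
i=2: 37 = 6^2 + 1 (b=6); 6→7: 7^2 + 1 = 50; 50−1 = 49
i=3: 49 = 7^2 (b=7); 7→8: 8^2 = 64; 64−1 = 63
i=4: 63 = 7·8 + 7 (b=8); 8→9: 7·9 + 7 = 70; 70−1 = 69
i=5: 69 = 7·9 + 6 (b=9); 9→10: 7·10 + 6 = 76; 76−1 = 75
i=6: 75 = 7·10 + 5 (b=10); 10→11: 7·11 + 5 = 82; 82−1 = 81
i=7: 81 = 7·11 + 4 (b=11); 11→12: 7·12 + 4 = 88; 88−1 = 87
i=8: 87 = 7·12 + 3 (b=12); 12→13: 7·13 + 3 = 94; 94−1 = 93

19, 27, 37, 49, 63, 69, 75, 81, 87, 93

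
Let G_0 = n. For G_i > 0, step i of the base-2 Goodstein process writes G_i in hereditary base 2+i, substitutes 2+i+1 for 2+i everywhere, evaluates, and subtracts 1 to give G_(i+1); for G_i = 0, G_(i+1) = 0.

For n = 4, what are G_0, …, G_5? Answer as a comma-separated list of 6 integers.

G_0=4  [base 2] 2^2  →[2↦3]→  3^3 = 27  −1 ⇒ G_1=26
G_1=26  [base 3] 2·3^2 + 2·3 + 2  →[3↦4]→  2·4^2 + 2·4 + 2 = 42  −1 ⇒ G_2=41
G_2=41  [base 4] 2·4^2 + 2·4 + 1  →[4↦5]→  2·5^2 + 2·5 + 1 = 61  −1 ⇒ G_3=60
G_3=60  [base 5] 2·5^2 + 2·5  →[5↦6]→  2·6^2 + 2·6 = 84  −1 ⇒ G_4=83
G_4=83  [base 6] 2·6^2 + 6 + 5  →[6↦7]→  2·7^2 + 7 + 5 = 110  −1 ⇒ G_5=109

4, 26, 41, 60, 83, 109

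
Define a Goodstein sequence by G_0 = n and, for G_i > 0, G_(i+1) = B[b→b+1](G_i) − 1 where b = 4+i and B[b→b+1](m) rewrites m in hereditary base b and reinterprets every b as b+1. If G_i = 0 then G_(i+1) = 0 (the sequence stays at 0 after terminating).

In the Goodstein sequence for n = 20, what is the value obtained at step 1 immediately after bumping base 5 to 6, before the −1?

(0) 20|_4 = 4^2 + 4 ↦ 5^2 + 5|_5 = 30 ⇒ 29
(1) 29|_5 = 5^2 + 4 ↦ 6^2 + 4|_6 = 40 ⇒ 39

40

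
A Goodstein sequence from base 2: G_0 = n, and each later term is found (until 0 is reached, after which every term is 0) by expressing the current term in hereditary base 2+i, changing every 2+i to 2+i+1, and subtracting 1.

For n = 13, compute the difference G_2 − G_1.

1171

G_0 = 13. HB_2(13) = 2^(2 + 1) + 2^2 + 1. Bump = 109. G_1 = 108.
G_1 = 108. HB_3(108) = 3^(3 + 1) + 3^3. Bump = 1280. G_2 = 1279.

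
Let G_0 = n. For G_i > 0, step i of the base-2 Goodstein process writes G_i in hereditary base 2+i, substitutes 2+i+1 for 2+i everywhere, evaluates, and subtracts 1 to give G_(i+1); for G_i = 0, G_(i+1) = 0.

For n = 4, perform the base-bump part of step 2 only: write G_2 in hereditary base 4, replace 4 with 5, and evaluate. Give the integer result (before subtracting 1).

61

4 —HB2→ 2^2 —bump→ 3^3 = 27 —(−1)→ 26
26 —HB3→ 2·3^2 + 2·3 + 2 —bump→ 2·4^2 + 2·4 + 2 = 42 —(−1)→ 41
41 —HB4→ 2·4^2 + 2·4 + 1 —bump→ 2·5^2 + 2·5 + 1 = 61 —(−1)→ 60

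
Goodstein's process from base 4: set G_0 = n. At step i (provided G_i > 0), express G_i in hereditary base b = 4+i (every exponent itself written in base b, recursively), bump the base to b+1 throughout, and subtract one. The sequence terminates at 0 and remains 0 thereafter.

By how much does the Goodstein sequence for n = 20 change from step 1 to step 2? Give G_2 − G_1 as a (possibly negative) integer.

10

(0) 20|_4 = 4^2 + 4 ↦ 5^2 + 5|_5 = 30 ⇒ 29
(1) 29|_5 = 5^2 + 4 ↦ 6^2 + 4|_6 = 40 ⇒ 39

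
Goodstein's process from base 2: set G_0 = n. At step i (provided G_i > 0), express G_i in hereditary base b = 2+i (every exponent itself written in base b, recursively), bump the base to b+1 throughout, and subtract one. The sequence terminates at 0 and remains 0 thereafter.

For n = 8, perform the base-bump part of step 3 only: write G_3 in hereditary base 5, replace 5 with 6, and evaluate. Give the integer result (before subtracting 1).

i=0: 8 = 2^(2 + 1) (b=2); 2→3: 3^(3 + 1) = 81; 81−1 = 80
i=1: 80 = 2·3^3 + 2·3^2 + 2·3 + 2 (b=3); 3→4: 2·4^4 + 2·4^2 + 2·4 + 2 = 554; 554−1 = 553
i=2: 553 = 2·4^4 + 2·4^2 + 2·4 + 1 (b=4); 4→5: 2·5^5 + 2·5^2 + 2·5 + 1 = 6311; 6311−1 = 6310
i=3: 6310 = 2·5^5 + 2·5^2 + 2·5 (b=5); 5→6: 2·6^6 + 2·6^2 + 2·6 = 93396; 93396−1 = 93395

93396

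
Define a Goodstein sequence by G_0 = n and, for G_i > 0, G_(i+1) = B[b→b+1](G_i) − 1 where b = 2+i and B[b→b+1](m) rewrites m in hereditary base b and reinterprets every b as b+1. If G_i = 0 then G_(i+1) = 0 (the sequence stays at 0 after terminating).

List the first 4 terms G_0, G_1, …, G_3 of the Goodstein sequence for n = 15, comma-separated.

i=0: 15 = 2^(2 + 1) + 2^2 + 2 + 1 (b=2); 2→3: 3^(3 + 1) + 3^3 + 3 + 1 = 112; 112−1 = 111
i=1: 111 = 3^(3 + 1) + 3^3 + 3 (b=3); 3→4: 4^(4 + 1) + 4^4 + 4 = 1284; 1284−1 = 1283
i=2: 1283 = 4^(4 + 1) + 4^4 + 3 (b=4); 4→5: 5^(5 + 1) + 5^5 + 3 = 18753; 18753−1 = 18752

15, 111, 1283, 18752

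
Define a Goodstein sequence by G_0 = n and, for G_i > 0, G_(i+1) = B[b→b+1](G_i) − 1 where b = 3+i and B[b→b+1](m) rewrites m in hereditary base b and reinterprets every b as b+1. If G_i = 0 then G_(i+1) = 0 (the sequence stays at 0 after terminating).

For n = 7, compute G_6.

9

step 0: 7 = 2·3 + 1; sub 4 for 3: 2·4 + 1; = 9; G_1 = 9−1 = 8
step 1: 8 = 2·4; sub 5 for 4: 2·5; = 10; G_2 = 10−1 = 9
step 2: 9 = 5 + 4; sub 6 for 5: 6 + 4; = 10; G_3 = 10−1 = 9
step 3: 9 = 6 + 3; sub 7 for 6: 7 + 3; = 10; G_4 = 10−1 = 9
step 4: 9 = 7 + 2; sub 8 for 7: 8 + 2; = 10; G_5 = 10−1 = 9
step 5: 9 = 8 + 1; sub 9 for 8: 9 + 1; = 10; G_6 = 10−1 = 9
step 6: 9 = 9; sub 10 for 9: 10; = 10; G_7 = 10−1 = 9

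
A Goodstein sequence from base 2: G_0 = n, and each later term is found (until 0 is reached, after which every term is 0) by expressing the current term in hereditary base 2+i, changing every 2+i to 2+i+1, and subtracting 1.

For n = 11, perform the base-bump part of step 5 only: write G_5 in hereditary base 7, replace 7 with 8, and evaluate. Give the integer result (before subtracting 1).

134217728

G_0=11  [base 2] 2^(2 + 1) + 2 + 1  →[2↦3]→  3^(3 + 1) + 3 + 1 = 85  −1 ⇒ G_1=84
G_1=84  [base 3] 3^(3 + 1) + 3  →[3↦4]→  4^(4 + 1) + 4 = 1028  −1 ⇒ G_2=1027
G_2=1027  [base 4] 4^(4 + 1) + 3  →[4↦5]→  5^(5 + 1) + 3 = 15628  −1 ⇒ G_3=15627
G_3=15627  [base 5] 5^(5 + 1) + 2  →[5↦6]→  6^(6 + 1) + 2 = 279938  −1 ⇒ G_4=279937
G_4=279937  [base 6] 6^(6 + 1) + 1  →[6↦7]→  7^(7 + 1) + 1 = 5764802  −1 ⇒ G_5=5764801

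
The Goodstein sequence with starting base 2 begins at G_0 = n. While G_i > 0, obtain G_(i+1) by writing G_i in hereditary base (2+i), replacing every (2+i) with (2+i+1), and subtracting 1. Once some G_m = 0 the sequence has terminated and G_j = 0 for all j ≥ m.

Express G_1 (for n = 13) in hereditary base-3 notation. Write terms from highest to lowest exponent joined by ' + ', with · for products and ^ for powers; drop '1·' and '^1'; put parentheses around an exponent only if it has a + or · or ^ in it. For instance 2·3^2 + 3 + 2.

G_0=13  [base 2] 2^(2 + 1) + 2^2 + 1  →[2↦3]→  3^(3 + 1) + 3^3 + 1 = 109  −1 ⇒ G_1=108
G_1=108  [base 3] 3^(3 + 1) + 3^3  →[3↦4]→  4^(4 + 1) + 4^4 = 1280  −1 ⇒ G_2=1279

3^(3 + 1) + 3^3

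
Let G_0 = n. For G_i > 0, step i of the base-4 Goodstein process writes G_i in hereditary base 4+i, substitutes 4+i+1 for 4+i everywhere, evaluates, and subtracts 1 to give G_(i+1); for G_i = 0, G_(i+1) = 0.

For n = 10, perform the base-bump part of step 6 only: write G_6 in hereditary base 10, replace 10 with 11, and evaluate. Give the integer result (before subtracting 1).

14

step 0: 10 = 2·4 + 2; sub 5 for 4: 2·5 + 2; = 12; G_1 = 12−1 = 11
step 1: 11 = 2·5 + 1; sub 6 for 5: 2·6 + 1; = 13; G_2 = 13−1 = 12
step 2: 12 = 2·6; sub 7 for 6: 2·7; = 14; G_3 = 14−1 = 13
step 3: 13 = 7 + 6; sub 8 for 7: 8 + 6; = 14; G_4 = 14−1 = 13
step 4: 13 = 8 + 5; sub 9 for 8: 9 + 5; = 14; G_5 = 14−1 = 13
step 5: 13 = 9 + 4; sub 10 for 9: 10 + 4; = 14; G_6 = 14−1 = 13
step 6: 13 = 10 + 3; sub 11 for 10: 11 + 3; = 14; G_7 = 14−1 = 13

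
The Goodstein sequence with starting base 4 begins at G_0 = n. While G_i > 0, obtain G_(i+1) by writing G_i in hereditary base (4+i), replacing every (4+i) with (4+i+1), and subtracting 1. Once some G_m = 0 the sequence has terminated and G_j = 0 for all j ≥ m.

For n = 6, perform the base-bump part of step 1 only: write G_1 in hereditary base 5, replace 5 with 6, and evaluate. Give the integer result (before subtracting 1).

7

[0] 6 ≡ 4 + 2 (base 4). Lift 5: 7. −1: 6.
[1] 6 ≡ 5 + 1 (base 5). Lift 6: 7. −1: 6.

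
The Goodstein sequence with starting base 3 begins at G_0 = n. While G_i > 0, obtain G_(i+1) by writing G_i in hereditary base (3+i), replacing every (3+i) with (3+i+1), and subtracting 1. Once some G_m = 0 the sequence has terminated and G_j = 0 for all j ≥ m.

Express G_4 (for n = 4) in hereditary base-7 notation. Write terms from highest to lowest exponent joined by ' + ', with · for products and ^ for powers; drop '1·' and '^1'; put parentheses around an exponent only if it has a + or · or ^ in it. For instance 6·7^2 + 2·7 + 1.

2

[0] 4 ≡ 3 + 1 (base 3). Lift 4: 5. −1: 4.
[1] 4 ≡ 4 (base 4). Lift 5: 5. −1: 4.
[2] 4 ≡ 4 (base 5). Lift 6: 4. −1: 3.
[3] 3 ≡ 3 (base 6). Lift 7: 3. −1: 2.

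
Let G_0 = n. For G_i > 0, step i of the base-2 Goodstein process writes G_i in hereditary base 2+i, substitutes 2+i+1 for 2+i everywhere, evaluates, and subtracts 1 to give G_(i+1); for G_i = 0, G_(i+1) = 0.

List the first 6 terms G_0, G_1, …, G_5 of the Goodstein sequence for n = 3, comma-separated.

3, 3, 3, 2, 1, 0

3 —HB2→ 2 + 1 —bump→ 3 + 1 = 4 —(−1)→ 3
3 —HB3→ 3 —bump→ 4 = 4 —(−1)→ 3
3 —HB4→ 3 —bump→ 3 = 3 —(−1)→ 2
2 —HB5→ 2 —bump→ 2 = 2 —(−1)→ 1
1 —HB6→ 1 —bump→ 1 = 1 —(−1)→ 0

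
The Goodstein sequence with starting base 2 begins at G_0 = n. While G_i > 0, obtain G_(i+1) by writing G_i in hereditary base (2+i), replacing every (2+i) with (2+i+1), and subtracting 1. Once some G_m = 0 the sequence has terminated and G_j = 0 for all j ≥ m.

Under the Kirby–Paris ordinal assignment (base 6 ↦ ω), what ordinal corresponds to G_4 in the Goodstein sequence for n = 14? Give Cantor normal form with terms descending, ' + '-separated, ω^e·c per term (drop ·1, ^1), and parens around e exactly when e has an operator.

[0] 14 ≡ 2^(2 + 1) + 2^2 + 2 (base 2). Lift 3: 111. −1: 110.
[1] 110 ≡ 3^(3 + 1) + 3^3 + 2 (base 3). Lift 4: 1282. −1: 1281.
[2] 1281 ≡ 4^(4 + 1) + 4^4 + 1 (base 4). Lift 5: 18751. −1: 18750.
[3] 18750 ≡ 5^(5 + 1) + 5^5 (base 5). Lift 6: 326592. −1: 326591.
[4] 326591 ≡ 6^(6 + 1) + 5·6^5 + 5·6^4 + 5·6^3 + 5·6^2 + 5·6 + 5 (base 6). Lift 7: 5862841. −1: 5862840.

ω^(ω + 1) + ω^5·5 + ω^4·5 + ω^3·5 + ω^2·5 + ω·5 + 5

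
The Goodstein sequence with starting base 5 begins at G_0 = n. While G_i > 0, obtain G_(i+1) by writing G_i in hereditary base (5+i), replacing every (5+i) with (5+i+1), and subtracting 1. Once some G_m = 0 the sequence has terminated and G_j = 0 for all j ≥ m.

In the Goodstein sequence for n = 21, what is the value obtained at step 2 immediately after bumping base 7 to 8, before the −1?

G_0 = 21. HB_5(21) = 4·5 + 1. Bump = 25. G_1 = 24.
G_1 = 24. HB_6(24) = 4·6. Bump = 28. G_2 = 27.
G_2 = 27. HB_7(27) = 3·7 + 6. Bump = 30. G_3 = 29.

30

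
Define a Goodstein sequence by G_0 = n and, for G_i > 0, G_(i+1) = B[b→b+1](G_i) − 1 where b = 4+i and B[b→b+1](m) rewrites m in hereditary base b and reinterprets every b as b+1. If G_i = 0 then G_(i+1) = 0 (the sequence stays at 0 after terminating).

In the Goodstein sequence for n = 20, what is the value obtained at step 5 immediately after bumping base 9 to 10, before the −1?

base 4: 20 = 4^2 + 4; at 5: 5^2 + 5 = 30; next = 29
base 5: 29 = 5^2 + 4; at 6: 6^2 + 4 = 40; next = 39
base 6: 39 = 6^2 + 3; at 7: 7^2 + 3 = 52; next = 51
base 7: 51 = 7^2 + 2; at 8: 8^2 + 2 = 66; next = 65
base 8: 65 = 8^2 + 1; at 9: 9^2 + 1 = 82; next = 81

100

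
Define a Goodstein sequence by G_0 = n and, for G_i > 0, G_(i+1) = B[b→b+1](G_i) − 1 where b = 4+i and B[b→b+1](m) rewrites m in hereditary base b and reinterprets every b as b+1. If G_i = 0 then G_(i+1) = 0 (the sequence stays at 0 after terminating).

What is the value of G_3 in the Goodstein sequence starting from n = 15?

21

G_0=15  [base 4] 3·4 + 3  →[4↦5]→  3·5 + 3 = 18  −1 ⇒ G_1=17
G_1=17  [base 5] 3·5 + 2  →[5↦6]→  3·6 + 2 = 20  −1 ⇒ G_2=19
G_2=19  [base 6] 3·6 + 1  →[6↦7]→  3·7 + 1 = 22  −1 ⇒ G_3=21
G_3=21  [base 7] 3·7  →[7↦8]→  3·8 = 24  −1 ⇒ G_4=23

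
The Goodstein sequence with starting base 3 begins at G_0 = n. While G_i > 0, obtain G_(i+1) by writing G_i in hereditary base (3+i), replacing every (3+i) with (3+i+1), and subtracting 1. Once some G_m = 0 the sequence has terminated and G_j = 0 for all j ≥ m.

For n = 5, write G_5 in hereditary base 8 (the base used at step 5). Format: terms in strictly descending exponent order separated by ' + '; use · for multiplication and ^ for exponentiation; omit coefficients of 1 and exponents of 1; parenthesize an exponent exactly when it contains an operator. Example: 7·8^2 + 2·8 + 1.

5 —HB3→ 3 + 2 —bump→ 4 + 2 = 6 —(−1)→ 5
5 —HB4→ 4 + 1 —bump→ 5 + 1 = 6 —(−1)→ 5
5 —HB5→ 5 —bump→ 6 = 6 —(−1)→ 5
5 —HB6→ 5 —bump→ 5 = 5 —(−1)→ 4
4 —HB7→ 4 —bump→ 4 = 4 —(−1)→ 3
3 —HB8→ 3 —bump→ 3 = 3 —(−1)→ 2

3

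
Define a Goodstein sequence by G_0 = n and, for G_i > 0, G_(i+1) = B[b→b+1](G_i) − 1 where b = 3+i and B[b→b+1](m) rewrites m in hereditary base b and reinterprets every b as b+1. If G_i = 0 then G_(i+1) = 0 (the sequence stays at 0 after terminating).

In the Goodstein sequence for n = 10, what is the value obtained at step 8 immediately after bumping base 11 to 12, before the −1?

step 0: 10 = 3^2 + 1; sub 4 for 3: 4^2 + 1; = 17; G_1 = 17−1 = 16
step 1: 16 = 4^2; sub 5 for 4: 5^2; = 25; G_2 = 25−1 = 24
step 2: 24 = 4·5 + 4; sub 6 for 5: 4·6 + 4; = 28; G_3 = 28−1 = 27
step 3: 27 = 4·6 + 3; sub 7 for 6: 4·7 + 3; = 31; G_4 = 31−1 = 30
step 4: 30 = 4·7 + 2; sub 8 for 7: 4·8 + 2; = 34; G_5 = 34−1 = 33
step 5: 33 = 4·8 + 1; sub 9 for 8: 4·9 + 1; = 37; G_6 = 37−1 = 36
step 6: 36 = 4·9; sub 10 for 9: 4·10; = 40; G_7 = 40−1 = 39
step 7: 39 = 3·10 + 9; sub 11 for 10: 3·11 + 9; = 42; G_8 = 42−1 = 41

44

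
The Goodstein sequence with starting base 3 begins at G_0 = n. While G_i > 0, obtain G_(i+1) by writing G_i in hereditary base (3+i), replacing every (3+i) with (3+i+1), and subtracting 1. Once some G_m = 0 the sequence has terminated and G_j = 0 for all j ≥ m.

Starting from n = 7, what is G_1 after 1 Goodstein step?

i=0: 7 = 2·3 + 1 (b=3); 3→4: 2·4 + 1 = 9; 9−1 = 8
i=1: 8 = 2·4 (b=4); 4→5: 2·5 = 10; 10−1 = 9

8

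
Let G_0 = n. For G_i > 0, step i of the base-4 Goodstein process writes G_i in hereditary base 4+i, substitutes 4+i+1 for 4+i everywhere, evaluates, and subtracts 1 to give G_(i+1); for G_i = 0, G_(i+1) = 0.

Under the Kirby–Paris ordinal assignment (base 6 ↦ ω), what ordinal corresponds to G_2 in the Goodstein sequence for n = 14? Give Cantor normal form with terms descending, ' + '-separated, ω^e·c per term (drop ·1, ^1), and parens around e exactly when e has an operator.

ω·3

i=0: 14 = 3·4 + 2 (b=4); 4→5: 3·5 + 2 = 17; 17−1 = 16
i=1: 16 = 3·5 + 1 (b=5); 5→6: 3·6 + 1 = 19; 19−1 = 18
i=2: 18 = 3·6 (b=6); 6→7: 3·7 = 21; 21−1 = 20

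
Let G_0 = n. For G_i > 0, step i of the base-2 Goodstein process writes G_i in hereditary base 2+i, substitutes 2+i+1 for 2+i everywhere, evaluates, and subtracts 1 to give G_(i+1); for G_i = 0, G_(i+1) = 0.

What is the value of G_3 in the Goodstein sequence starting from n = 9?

(0) 9|_2 = 2^(2 + 1) + 1 ↦ 3^(3 + 1) + 1|_3 = 82 ⇒ 81
(1) 81|_3 = 3^(3 + 1) ↦ 4^(4 + 1)|_4 = 1024 ⇒ 1023
(2) 1023|_4 = 3·4^4 + 3·4^3 + 3·4^2 + 3·4 + 3 ↦ 3·5^5 + 3·5^3 + 3·5^2 + 3·5 + 3|_5 = 9843 ⇒ 9842
(3) 9842|_5 = 3·5^5 + 3·5^3 + 3·5^2 + 3·5 + 2 ↦ 3·6^6 + 3·6^3 + 3·6^2 + 3·6 + 2|_6 = 140744 ⇒ 140743

9842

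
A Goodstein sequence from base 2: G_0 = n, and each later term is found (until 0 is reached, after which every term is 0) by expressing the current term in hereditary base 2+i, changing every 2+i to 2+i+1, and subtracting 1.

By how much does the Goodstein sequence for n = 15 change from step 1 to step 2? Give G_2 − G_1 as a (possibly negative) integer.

15 —HB2→ 2^(2 + 1) + 2^2 + 2 + 1 —bump→ 3^(3 + 1) + 3^3 + 3 + 1 = 112 —(−1)→ 111
111 —HB3→ 3^(3 + 1) + 3^3 + 3 —bump→ 4^(4 + 1) + 4^4 + 4 = 1284 —(−1)→ 1283

1172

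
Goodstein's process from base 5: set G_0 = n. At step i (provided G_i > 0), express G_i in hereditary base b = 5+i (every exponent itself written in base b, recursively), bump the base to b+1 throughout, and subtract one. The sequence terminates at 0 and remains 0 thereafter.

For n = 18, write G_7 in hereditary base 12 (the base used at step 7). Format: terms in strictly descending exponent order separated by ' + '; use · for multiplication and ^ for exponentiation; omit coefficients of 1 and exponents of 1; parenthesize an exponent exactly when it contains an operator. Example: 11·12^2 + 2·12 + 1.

base 5: 18 = 3·5 + 3; at 6: 3·6 + 3 = 21; next = 20
base 6: 20 = 3·6 + 2; at 7: 3·7 + 2 = 23; next = 22
base 7: 22 = 3·7 + 1; at 8: 3·8 + 1 = 25; next = 24
base 8: 24 = 3·8; at 9: 3·9 = 27; next = 26
base 9: 26 = 2·9 + 8; at 10: 2·10 + 8 = 28; next = 27
base 10: 27 = 2·10 + 7; at 11: 2·11 + 7 = 29; next = 28
base 11: 28 = 2·11 + 6; at 12: 2·12 + 6 = 30; next = 29

2·12 + 5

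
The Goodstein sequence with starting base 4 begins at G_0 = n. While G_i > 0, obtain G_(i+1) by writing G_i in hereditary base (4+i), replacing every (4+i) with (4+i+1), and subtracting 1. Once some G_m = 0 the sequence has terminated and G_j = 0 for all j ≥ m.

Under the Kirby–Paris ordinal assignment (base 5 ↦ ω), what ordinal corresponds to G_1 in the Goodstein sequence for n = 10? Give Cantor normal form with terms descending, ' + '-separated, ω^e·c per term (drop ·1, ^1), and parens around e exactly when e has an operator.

[0] 10 ≡ 2·4 + 2 (base 4). Lift 5: 12. −1: 11.
[1] 11 ≡ 2·5 + 1 (base 5). Lift 6: 13. −1: 12.

ω·2 + 1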